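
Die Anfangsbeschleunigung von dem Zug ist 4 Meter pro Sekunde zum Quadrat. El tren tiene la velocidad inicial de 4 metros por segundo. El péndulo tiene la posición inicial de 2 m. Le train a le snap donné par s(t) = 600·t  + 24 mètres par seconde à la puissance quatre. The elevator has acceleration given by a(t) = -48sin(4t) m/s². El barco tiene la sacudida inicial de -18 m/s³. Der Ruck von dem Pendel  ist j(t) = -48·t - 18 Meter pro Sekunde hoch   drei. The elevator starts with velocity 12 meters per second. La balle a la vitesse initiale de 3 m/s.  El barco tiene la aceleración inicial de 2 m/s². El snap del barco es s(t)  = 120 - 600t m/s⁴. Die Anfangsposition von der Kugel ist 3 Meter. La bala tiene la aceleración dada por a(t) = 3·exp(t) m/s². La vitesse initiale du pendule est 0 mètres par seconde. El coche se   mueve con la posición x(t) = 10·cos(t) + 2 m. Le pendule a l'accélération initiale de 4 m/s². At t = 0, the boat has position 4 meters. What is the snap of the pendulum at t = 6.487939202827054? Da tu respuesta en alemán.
Wir müssen unsere Gleichung für den Ruck j(t) = -48·t - 18 1-mal ableiten. Mit d/dt von j(t) finden wir s(t) = -48. Aus der Gleichung für den Snap s(t) = -48, setzen wir t = 6.487939202827054 ein und erhalten s = -48.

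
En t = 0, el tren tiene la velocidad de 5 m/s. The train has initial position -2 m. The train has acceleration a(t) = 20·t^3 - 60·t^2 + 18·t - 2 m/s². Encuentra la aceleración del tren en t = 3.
Usando a(t) = 20·t^3 - 60·t^2 + 18·t - 2 y sustituyendo t = 3, encontramos a = 52.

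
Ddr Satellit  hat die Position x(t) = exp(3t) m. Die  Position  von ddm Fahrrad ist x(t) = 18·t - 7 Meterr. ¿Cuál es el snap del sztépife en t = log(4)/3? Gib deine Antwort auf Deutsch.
Ausgehend von der Position x(t) = exp(3·t), nehmen wir 4 Ableitungen. Durch Ableiten von der Position erhalten wir die Geschwindigkeit: v(t) = 3·exp(3·t). Durch Ableiten von der Geschwindigkeit erhalten wir die Beschleunigung: a(t) = 9·exp(3·t). Die Ableitung von der Beschleunigung ergibt den Ruck: j(t) = 27·exp(3·t). Mit d/dt von j(t) finden wir s(t) = 81·exp(3·t). Aus der Gleichung für den Snap s(t) = 81·exp(3·t), setzen wir t = log(4)/3 ein und erhalten s = 324.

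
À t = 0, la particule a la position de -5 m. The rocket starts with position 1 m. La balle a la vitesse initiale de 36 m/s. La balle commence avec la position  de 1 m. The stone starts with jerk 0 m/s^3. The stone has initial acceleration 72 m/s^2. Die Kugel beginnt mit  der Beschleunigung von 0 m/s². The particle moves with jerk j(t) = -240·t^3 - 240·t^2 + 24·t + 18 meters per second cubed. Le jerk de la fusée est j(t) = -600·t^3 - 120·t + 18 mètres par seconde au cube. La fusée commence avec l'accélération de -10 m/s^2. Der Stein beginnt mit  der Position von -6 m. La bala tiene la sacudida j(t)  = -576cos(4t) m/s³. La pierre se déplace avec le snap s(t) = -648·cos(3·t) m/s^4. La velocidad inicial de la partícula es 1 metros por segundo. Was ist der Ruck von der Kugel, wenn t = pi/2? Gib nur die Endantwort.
Die Antwort ist -576.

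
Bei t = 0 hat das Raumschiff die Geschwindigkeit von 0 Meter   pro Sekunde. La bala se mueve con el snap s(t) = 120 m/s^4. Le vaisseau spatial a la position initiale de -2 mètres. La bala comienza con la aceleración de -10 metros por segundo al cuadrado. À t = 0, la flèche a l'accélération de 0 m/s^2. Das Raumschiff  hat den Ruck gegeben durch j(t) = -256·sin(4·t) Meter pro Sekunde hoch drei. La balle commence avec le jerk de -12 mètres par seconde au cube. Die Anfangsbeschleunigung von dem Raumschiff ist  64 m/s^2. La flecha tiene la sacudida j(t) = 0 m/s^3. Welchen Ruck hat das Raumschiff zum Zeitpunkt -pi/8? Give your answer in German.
Mit j(t) = -256·sin(4·t) und Einsetzen von t = -pi/8, finden wir j = 256.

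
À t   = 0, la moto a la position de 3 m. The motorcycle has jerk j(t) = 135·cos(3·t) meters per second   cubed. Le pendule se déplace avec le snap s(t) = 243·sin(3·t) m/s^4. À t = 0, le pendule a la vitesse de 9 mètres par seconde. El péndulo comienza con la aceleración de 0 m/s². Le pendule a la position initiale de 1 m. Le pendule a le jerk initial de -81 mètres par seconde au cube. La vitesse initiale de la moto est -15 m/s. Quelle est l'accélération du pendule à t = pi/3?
Nous devons intégrer notre équation du snap s(t) = 243·sin(3·t) 2 fois. En prenant ∫s(t)dt et en appliquant j(0) = -81, nous trouvons j(t) = -81·cos(3·t). En prenant ∫j(t)dt et en appliquant a(0) = 0, nous trouvons a(t) = -27·sin(3·t). En utilisant a(t) = -27·sin(3·t) et en substituant t = pi/3, nous trouvons a = 0.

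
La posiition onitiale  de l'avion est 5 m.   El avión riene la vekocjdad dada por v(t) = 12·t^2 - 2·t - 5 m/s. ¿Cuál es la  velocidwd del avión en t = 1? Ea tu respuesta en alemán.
Mit v(t) = 12·t^2 - 2·t - 5 und Einsetzen von t = 1, finden wir v = 5.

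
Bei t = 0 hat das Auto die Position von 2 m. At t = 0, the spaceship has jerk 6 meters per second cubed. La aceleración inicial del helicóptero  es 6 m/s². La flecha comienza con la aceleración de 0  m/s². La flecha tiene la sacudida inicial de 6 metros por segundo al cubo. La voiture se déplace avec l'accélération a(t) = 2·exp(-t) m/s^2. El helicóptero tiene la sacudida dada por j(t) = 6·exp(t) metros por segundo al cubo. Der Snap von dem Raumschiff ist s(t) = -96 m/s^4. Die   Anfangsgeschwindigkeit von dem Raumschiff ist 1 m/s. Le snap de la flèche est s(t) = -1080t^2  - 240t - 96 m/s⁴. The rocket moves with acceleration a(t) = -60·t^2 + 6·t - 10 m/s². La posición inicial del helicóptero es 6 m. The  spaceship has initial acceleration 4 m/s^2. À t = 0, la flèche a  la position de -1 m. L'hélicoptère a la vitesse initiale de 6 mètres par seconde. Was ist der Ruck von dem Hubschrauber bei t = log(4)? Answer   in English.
From the given jerk equation j(t) = 6·exp(t), we substitute t = log(4) to get j = 24.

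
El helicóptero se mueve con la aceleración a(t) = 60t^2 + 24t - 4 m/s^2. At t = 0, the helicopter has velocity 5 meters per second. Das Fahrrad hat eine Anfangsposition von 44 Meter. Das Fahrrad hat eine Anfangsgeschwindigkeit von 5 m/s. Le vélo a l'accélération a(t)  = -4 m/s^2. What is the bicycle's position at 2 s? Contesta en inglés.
To find the answer, we compute 2 integrals of a(t) = -4. Taking ∫a(t)dt and applying v(0) = 5, we find v(t) = 5 - 4·t. The integral of velocity, with x(0) = 44, gives position: x(t) = -2·t^2 + 5·t + 44. We have position x(t) = -2·t^2 + 5·t + 44. Substituting t = 2: x(2) = 46.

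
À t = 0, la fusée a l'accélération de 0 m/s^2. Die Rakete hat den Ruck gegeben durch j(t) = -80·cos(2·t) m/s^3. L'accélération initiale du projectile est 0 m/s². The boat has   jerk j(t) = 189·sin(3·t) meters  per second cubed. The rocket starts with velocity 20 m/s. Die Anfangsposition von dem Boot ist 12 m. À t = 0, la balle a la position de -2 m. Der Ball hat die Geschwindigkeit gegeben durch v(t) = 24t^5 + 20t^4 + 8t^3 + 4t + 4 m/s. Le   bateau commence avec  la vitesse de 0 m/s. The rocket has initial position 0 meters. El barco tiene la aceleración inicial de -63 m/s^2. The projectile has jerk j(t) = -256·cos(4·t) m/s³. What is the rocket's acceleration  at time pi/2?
To find the answer, we compute 1 integral of j(t) = -80·cos(2·t). Taking ∫j(t)dt and applying a(0) = 0, we find a(t) = -40·sin(2·t). We have acceleration a(t) = -40·sin(2·t). Substituting t = pi/2: a(pi/2) = 0.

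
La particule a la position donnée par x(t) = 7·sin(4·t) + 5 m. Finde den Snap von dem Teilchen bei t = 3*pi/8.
Um dies zu lösen, müssen wir 4 Ableitungen unserer Gleichung für die Position x(t) = 7·sin(4·t) + 5 nehmen. Mit d/dt von x(t) finden wir v(t) = 28·cos(4·t). Durch Ableiten von der Geschwindigkeit erhalten wir die Beschleunigung: a(t) = -112·sin(4·t). Die Ableitung von der Beschleunigung ergibt den Ruck: j(t) = -448·cos(4·t). Durch Ableiten von dem Ruck erhalten wir den Snap: s(t) = 1792·sin(4·t). Mit s(t) = 1792·sin(4·t) und Einsetzen von t = 3*pi/8, finden wir s = -1792.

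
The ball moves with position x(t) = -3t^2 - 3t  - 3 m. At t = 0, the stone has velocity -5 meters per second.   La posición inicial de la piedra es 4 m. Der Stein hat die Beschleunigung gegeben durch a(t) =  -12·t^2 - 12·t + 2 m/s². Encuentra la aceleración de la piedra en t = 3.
Tenemos la aceleración a(t) = -12·t^2 - 12·t + 2. Sustituyendo t = 3: a(3) = -142.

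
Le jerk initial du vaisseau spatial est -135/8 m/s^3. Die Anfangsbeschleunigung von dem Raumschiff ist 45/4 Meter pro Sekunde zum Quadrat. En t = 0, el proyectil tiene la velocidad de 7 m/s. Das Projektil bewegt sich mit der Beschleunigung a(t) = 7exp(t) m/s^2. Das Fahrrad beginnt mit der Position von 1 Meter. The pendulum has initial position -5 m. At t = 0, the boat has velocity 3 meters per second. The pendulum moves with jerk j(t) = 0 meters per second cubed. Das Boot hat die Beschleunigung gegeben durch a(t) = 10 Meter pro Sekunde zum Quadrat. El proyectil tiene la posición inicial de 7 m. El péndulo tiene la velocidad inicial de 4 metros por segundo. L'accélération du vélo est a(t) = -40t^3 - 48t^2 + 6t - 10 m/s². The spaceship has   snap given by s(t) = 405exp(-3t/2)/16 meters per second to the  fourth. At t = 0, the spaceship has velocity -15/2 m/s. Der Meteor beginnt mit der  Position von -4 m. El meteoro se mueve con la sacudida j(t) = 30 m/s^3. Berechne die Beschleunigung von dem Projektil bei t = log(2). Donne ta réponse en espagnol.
Usando a(t) = 7·exp(t) y sustituyendo t = log(2), encontramos a = 14.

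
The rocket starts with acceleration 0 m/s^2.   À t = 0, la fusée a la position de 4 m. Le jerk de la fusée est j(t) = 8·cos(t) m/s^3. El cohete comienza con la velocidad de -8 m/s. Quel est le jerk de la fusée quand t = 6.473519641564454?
De l'équation du jerk j(t) = 8·cos(t), nous substituons t = 6.473519641564454 pour obtenir j = 7.85552830569605.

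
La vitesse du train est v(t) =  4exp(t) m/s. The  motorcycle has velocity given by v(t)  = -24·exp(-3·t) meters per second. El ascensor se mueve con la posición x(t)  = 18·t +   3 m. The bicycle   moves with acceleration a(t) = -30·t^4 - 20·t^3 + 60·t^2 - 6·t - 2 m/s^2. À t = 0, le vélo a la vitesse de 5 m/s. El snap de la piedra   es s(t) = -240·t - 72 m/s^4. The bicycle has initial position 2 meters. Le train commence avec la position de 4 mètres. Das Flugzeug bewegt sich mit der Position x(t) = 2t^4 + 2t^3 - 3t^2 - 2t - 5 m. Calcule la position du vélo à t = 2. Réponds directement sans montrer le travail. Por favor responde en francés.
La position à t = 2 est x = -16.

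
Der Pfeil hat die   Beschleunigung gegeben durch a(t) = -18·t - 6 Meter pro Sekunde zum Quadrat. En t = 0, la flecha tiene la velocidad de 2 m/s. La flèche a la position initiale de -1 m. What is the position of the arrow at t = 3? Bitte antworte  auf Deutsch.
Wir müssen unsere Gleichung für die Beschleunigung a(t) = -18·t - 6 2-mal integrieren. Mit ∫a(t)dt und Anwendung von v(0) = 2, finden wir v(t) = -9·t^2 - 6·t + 2. Das Integral von der Geschwindigkeit, mit x(0) = -1, ergibt die Position: x(t) = -3·t^3 - 3·t^2 + 2·t - 1. Mit x(t) = -3·t^3 - 3·t^2 + 2·t - 1 und Einsetzen von t = 3, finden wir x = -103.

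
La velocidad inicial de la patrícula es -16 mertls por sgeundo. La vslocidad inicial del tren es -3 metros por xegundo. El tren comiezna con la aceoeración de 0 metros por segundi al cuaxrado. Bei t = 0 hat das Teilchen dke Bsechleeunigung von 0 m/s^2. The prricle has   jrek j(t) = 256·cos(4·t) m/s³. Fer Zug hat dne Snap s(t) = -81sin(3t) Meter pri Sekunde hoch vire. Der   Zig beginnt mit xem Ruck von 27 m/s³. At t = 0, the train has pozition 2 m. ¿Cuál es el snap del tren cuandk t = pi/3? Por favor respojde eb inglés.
We have snap s(t) = -81·sin(3·t). Substituting t = pi/3: s(pi/3) = 0.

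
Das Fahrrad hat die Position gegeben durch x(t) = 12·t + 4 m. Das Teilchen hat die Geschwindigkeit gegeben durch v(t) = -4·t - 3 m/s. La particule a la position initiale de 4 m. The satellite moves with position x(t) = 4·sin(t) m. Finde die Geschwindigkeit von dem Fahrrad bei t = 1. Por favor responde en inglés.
To solve this, we need to take 1 derivative of our position equation x(t) = 12·t + 4. Taking d/dt of x(t), we find v(t) = 12. From the given velocity equation v(t) = 12, we substitute t = 1 to get v = 12.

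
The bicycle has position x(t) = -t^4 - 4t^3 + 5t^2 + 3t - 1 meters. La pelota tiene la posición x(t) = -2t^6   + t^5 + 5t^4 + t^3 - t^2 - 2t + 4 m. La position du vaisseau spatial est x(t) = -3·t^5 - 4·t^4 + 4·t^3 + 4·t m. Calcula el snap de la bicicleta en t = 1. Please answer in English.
We must differentiate our position equation x(t) = -t^4 - 4·t^3 + 5·t^2 + 3·t - 1 4 times. The derivative of position gives velocity: v(t) = -4·t^3 - 12·t^2 + 10·t + 3. Taking d/dt of v(t), we find a(t) = -12·t^2 - 24·t + 10. Differentiating acceleration, we get jerk: j(t) = -24·t - 24. The derivative of jerk gives snap: s(t) = -24. We have snap s(t) = -24. Substituting t = 1: s(1) = -24.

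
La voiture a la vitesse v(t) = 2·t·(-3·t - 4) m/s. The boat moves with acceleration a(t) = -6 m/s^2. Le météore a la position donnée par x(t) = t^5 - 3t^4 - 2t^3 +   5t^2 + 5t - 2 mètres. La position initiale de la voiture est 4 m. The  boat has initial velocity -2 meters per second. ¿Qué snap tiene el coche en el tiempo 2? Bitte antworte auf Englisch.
We must differentiate our velocity equation v(t) = 2·t·(-3·t - 4) 3 times. The derivative of velocity gives acceleration: a(t) = -12·t - 8. Taking d/dt of a(t), we find j(t) = -12. The derivative of jerk gives snap: s(t) = 0. From the given snap equation s(t) = 0, we substitute t = 2 to get s = 0.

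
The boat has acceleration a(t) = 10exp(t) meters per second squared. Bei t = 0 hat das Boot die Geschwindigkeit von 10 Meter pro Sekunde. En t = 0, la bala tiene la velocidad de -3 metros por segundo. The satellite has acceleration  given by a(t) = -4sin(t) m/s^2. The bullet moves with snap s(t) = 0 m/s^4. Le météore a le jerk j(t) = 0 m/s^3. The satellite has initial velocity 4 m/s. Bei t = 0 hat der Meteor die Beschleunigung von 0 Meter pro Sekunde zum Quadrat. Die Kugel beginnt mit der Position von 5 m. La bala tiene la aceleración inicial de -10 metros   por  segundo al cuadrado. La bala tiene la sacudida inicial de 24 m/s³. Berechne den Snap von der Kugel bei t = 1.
Mit s(t) = 0 und Einsetzen von t = 1, finden wir s = 0.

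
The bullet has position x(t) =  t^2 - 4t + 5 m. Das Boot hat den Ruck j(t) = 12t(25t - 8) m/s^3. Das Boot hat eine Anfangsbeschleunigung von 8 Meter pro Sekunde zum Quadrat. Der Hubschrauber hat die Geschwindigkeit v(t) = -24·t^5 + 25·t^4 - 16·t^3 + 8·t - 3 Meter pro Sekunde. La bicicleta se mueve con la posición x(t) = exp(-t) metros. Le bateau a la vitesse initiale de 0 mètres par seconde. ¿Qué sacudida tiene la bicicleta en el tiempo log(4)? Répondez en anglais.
We must differentiate our position equation x(t) = exp(-t) 3 times. Taking d/dt of x(t), we find v(t) = -exp(-t). The derivative of velocity gives acceleration: a(t) = exp(-t). The derivative of acceleration gives jerk: j(t) = -exp(-t). We have jerk j(t) = -exp(-t). Substituting t = log(4): j(log(4)) = -1/4.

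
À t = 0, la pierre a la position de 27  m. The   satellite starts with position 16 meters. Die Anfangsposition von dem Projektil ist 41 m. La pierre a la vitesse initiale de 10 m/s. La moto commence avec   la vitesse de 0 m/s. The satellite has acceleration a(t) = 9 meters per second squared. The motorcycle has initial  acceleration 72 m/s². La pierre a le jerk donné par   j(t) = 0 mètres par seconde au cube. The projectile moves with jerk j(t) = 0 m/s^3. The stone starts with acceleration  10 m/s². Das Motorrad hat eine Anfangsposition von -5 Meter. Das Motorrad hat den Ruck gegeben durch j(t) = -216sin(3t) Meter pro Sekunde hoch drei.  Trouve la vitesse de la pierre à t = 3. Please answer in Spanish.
Necesitamos integrar nuestra ecuación de la sacudida j(t) = 0 2 veces. La antiderivada de la sacudida es la aceleración. Usando a(0) = 10, obtenemos a(t) = 10. La antiderivada de la aceleración, con v(0) = 10, da la velocidad: v(t) = 10·t + 10. De la ecuación de la velocidad v(t) = 10·t + 10, sustituimos t = 3 para obtener v = 40.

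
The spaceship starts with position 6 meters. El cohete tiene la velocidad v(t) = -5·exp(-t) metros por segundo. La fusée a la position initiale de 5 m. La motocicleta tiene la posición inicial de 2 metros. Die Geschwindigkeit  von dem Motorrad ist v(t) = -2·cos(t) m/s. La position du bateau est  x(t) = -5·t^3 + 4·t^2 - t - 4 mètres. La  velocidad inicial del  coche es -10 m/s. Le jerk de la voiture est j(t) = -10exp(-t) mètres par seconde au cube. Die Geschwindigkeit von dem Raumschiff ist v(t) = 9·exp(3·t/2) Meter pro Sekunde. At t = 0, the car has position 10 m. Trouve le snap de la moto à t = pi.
En partant de la vitesse v(t) = -2·cos(t), nous prenons 3 dérivées. En prenant d/dt de v(t), nous trouvons a(t) = 2·sin(t). La dérivée de l'accélération donne le jerk: j(t) = 2·cos(t). La dérivée du jerk donne le snap: s(t) = -2·sin(t). De l'équation du snap s(t) = -2·sin(t), nous substituons t = pi pour obtenir s = 0.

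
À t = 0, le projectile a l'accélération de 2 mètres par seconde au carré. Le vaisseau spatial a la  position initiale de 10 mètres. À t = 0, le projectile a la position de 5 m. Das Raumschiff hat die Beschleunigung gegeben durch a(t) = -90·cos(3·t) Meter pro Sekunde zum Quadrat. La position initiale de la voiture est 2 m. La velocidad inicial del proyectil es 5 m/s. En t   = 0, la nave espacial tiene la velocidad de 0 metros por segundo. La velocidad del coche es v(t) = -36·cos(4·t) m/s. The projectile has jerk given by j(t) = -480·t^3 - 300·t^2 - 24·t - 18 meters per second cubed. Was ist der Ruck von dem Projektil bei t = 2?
Aus der Gleichung für den Ruck j(t) = -480·t^3 - 300·t^2 - 24·t - 18, setzen wir t = 2 ein und erhalten j = -5106.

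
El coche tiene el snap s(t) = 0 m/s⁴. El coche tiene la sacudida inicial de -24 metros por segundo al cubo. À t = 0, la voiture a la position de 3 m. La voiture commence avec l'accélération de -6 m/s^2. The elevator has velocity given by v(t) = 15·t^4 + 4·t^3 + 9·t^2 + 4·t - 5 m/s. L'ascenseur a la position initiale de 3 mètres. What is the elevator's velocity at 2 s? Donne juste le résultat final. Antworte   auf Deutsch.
v(2) = 311.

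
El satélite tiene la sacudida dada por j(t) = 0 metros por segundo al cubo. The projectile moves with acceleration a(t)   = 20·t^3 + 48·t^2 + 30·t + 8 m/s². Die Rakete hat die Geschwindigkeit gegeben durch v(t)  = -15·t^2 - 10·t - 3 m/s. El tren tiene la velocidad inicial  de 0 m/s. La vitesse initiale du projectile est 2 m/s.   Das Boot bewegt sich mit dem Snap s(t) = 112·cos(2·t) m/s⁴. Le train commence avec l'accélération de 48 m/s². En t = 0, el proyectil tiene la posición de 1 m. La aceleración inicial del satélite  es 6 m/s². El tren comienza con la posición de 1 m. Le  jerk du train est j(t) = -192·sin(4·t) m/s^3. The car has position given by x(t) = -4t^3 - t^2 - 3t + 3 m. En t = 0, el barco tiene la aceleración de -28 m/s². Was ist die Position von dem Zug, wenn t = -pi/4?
Ausgehend von dem Ruck j(t) = -192·sin(4·t), nehmen wir 3 Stammfunktionen. Durch Integration von dem Ruck und Verwendung der Anfangsbedingung a(0) = 48, erhalten wir a(t) = 48·cos(4·t). Die Stammfunktion von der Beschleunigung ist die Geschwindigkeit. Mit v(0) = 0 erhalten wir v(t) = 12·sin(4·t). Mit ∫v(t)dt und Anwendung von x(0) = 1, finden wir x(t) = 4 - 3·cos(4·t). Aus der Gleichung für die Position x(t) = 4 - 3·cos(4·t), setzen wir t = -pi/4 ein und erhalten x = 7.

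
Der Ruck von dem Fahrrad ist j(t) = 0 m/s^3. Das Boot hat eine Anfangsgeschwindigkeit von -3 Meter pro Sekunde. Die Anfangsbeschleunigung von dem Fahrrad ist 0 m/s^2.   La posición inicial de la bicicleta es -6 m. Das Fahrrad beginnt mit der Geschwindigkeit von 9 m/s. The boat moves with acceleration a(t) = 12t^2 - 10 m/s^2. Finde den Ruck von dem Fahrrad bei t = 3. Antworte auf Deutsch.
Mit j(t) = 0 und Einsetzen von t = 3, finden wir j = 0.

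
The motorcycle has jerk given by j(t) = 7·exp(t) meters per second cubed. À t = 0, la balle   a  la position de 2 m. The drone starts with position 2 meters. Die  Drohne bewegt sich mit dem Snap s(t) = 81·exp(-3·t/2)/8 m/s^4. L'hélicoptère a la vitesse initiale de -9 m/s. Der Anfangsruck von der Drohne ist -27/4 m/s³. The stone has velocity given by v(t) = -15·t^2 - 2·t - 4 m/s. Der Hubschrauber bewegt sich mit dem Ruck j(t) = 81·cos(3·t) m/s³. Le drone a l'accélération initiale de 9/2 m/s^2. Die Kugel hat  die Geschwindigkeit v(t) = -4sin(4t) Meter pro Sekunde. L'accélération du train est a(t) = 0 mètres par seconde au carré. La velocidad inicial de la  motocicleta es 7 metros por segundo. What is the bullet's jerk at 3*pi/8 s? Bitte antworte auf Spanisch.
Partiendo de la velocidad v(t) = -4·sin(4·t), tomamos 2 derivadas. Tomando d/dt de v(t), encontramos a(t) = -16·cos(4·t). Derivando la aceleración, obtenemos la sacudida: j(t) = 64·sin(4·t). De la ecuación de la sacudida j(t) = 64·sin(4·t), sustituimos t = 3*pi/8 para obtener j = -64.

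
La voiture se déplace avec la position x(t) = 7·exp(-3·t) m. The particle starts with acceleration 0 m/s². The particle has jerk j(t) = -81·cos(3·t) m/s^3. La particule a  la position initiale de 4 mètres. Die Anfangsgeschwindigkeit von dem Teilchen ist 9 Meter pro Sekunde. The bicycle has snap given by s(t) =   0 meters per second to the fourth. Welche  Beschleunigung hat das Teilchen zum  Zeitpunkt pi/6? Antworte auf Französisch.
Nous devons trouver la primitive de notre équation du jerk j(t) = -81·cos(3·t) 1 fois. En prenant ∫j(t)dt et en appliquant a(0) = 0, nous trouvons a(t) = -27·sin(3·t). Nous avons l'accélération a(t) = -27·sin(3·t). En substituant t = pi/6: a(pi/6) = -27.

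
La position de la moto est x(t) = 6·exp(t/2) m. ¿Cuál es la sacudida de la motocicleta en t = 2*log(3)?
Partiendo de la posición x(t) = 6·exp(t/2), tomamos 3 derivadas. La derivada de la posición da la velocidad: v(t) = 3·exp(t/2). La derivada de la velocidad da la aceleración: a(t) = 3·exp(t/2)/2. Tomando d/dt de a(t), encontramos j(t) = 3·exp(t/2)/4. Tenemos la sacudida j(t) = 3·exp(t/2)/4. Sustituyendo t = 2*log(3): j(2*log(3)) = 9/4.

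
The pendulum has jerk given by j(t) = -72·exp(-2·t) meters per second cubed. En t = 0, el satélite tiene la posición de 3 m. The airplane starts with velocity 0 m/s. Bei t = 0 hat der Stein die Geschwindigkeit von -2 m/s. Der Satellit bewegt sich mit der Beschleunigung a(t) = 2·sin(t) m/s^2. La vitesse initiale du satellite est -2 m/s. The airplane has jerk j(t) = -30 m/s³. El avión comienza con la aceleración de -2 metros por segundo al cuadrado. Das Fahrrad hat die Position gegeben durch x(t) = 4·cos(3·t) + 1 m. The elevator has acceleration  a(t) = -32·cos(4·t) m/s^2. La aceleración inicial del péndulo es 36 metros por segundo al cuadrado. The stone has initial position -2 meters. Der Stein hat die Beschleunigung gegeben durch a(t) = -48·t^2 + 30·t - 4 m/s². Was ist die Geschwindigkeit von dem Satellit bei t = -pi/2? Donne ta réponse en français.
Nous devons trouver la primitive de notre équation de l'accélération a(t) = 2·sin(t) 1 fois. En intégrant l'accélération et en utilisant la condition initiale v(0) = -2, nous obtenons v(t) = -2·cos(t). De l'équation de la vitesse v(t) = -2·cos(t), nous substituons t = -pi/2 pour obtenir v = 0.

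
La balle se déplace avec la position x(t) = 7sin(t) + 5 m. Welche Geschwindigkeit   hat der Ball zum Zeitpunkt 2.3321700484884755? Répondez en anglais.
We must differentiate our position equation x(t) = 7·sin(t) + 5 1 time. The derivative of position gives velocity: v(t) = 7·cos(t). Using v(t) = 7·cos(t) and substituting t = 2.3321700484884755, we find v = -4.82941562399802.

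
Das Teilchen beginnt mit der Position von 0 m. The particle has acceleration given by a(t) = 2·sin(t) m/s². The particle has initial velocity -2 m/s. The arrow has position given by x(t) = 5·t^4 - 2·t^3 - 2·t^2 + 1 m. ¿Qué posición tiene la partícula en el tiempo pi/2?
Necesitamos integrar nuestra ecuación de la aceleración a(t) = 2·sin(t) 2 veces. Integrando la aceleración y usando la condición inicial v(0) = -2, obtenemos v(t) = -2·cos(t). Tomando ∫v(t)dt y aplicando x(0) = 0, encontramos x(t) = -2·sin(t). Tenemos la posición x(t) = -2·sin(t). Sustituyendo t = pi/2: x(pi/2) = -2.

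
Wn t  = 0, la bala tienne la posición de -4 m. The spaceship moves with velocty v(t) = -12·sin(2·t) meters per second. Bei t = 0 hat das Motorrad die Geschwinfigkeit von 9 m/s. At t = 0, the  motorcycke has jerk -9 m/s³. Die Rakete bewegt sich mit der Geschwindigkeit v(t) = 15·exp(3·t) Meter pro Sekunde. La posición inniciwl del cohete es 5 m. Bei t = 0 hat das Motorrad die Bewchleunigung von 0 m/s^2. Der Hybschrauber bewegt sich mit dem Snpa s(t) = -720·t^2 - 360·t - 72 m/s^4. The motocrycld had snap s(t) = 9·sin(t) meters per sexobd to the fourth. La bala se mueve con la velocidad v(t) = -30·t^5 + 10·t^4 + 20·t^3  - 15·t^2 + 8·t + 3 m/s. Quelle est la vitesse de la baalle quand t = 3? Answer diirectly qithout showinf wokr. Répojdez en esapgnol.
La velocidad en t = 3 es v = -6048.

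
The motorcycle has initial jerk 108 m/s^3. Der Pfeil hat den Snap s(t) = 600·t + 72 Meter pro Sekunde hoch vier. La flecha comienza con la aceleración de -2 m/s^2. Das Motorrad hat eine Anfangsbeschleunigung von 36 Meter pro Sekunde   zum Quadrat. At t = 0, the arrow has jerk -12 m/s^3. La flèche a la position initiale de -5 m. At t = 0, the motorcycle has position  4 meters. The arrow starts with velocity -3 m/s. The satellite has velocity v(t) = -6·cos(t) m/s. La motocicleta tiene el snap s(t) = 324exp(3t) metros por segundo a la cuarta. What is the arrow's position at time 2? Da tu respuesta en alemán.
Um dies zu lösen, müssen wir 4 Integrale unserer Gleichung für den Snap s(t) = 600·t + 72 finden. Mit ∫s(t)dt und Anwendung von j(0) = -12, finden wir j(t) = 300·t^2 + 72·t - 12. Durch Integration von dem Ruck und Verwendung der Anfangsbedingung a(0) = -2, erhalten wir a(t) = 100·t^3 + 36·t^2 - 12·t - 2. Die Stammfunktion von der Beschleunigung ist die Geschwindigkeit. Mit v(0) = -3 erhalten wir v(t) = 25·t^4 + 12·t^3 - 6·t^2 - 2·t - 3. Mit ∫v(t)dt und Anwendung von x(0) = -5, finden wir x(t) = 5·t^5 + 3·t^4 - 2·t^3 - t^2 - 3·t - 5. Mit x(t) = 5·t^5 + 3·t^4 - 2·t^3 - t^2 - 3·t - 5 und Einsetzen von t = 2, finden wir x = 177.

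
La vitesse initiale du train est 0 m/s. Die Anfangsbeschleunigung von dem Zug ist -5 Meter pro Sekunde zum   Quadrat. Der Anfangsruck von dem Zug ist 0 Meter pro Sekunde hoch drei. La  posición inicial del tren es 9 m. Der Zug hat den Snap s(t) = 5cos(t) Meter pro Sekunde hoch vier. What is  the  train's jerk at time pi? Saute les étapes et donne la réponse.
At t = pi, j = 0.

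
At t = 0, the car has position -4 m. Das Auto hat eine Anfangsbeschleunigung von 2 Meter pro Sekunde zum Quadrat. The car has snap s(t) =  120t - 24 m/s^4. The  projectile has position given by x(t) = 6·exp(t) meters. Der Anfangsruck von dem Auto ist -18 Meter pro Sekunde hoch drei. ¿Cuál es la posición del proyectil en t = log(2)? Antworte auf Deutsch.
Aus der Gleichung für die Position x(t) = 6·exp(t), setzen wir t = log(2) ein und erhalten x = 12.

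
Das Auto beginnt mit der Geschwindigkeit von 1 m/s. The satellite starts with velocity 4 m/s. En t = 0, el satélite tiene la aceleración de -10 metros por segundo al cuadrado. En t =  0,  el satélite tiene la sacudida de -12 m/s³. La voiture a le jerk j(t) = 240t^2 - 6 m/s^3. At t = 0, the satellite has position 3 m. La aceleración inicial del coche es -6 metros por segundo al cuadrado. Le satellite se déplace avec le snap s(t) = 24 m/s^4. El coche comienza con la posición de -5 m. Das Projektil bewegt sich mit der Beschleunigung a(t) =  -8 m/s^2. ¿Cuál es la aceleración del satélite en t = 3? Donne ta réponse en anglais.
To solve this, we need to take 2 integrals of our snap equation s(t) = 24. The integral of snap is jerk. Using j(0) = -12, we get j(t) = 24·t - 12. The antiderivative of jerk, with a(0) = -10, gives acceleration: a(t) = 12·t^2 - 12·t - 10. Using a(t) = 12·t^2 - 12·t - 10 and substituting t = 3, we find a = 62.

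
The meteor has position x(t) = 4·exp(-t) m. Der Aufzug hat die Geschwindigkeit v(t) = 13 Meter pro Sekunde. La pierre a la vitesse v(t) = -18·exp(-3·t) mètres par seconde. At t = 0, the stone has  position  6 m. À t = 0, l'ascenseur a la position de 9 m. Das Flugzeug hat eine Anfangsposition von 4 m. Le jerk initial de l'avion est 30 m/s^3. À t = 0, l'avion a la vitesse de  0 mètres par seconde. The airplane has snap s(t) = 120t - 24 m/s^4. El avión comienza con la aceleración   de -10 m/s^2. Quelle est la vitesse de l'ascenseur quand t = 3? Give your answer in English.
Using v(t) = 13 and substituting t = 3, we find v = 13.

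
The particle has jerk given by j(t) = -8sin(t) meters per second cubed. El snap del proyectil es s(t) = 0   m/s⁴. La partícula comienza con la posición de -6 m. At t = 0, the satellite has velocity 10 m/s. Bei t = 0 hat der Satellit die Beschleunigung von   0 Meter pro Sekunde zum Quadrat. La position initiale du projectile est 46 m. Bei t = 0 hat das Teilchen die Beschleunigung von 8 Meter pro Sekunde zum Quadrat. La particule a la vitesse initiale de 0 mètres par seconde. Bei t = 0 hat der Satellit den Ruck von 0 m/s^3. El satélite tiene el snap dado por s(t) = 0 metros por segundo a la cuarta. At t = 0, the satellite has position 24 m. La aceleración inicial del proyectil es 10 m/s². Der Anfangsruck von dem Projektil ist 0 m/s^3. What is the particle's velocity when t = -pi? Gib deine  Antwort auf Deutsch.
Um dies zu lösen, müssen wir 2 Integrale unserer Gleichung für den Ruck j(t) = -8·sin(t) finden. Durch Integration von dem Ruck und Verwendung der Anfangsbedingung a(0) = 8, erhalten wir a(t) = 8·cos(t). Das Integral von der Beschleunigung ist die Geschwindigkeit. Mit v(0) = 0 erhalten wir v(t) = 8·sin(t). Wir haben die Geschwindigkeit v(t) = 8·sin(t). Durch Einsetzen von t = -pi: v(-pi) = 0.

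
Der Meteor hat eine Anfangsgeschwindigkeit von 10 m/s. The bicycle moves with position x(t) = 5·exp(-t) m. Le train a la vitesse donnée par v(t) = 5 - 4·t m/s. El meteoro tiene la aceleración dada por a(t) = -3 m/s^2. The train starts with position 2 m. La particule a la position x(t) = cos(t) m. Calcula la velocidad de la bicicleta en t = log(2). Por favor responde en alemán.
Um dies zu lösen, müssen wir 1 Ableitung unserer Gleichung für die Position x(t) = 5·exp(-t) nehmen. Mit d/dt von x(t) finden wir v(t) = -5·exp(-t). Mit v(t) = -5·exp(-t) und Einsetzen von t = log(2), finden wir v = -5/2.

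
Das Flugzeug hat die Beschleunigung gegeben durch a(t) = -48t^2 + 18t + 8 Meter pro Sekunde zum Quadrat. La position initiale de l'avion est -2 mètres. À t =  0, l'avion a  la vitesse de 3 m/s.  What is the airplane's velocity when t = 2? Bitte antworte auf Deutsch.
Wir müssen unsere Gleichung für die Beschleunigung a(t) = -48·t^2 + 18·t + 8 1-mal integrieren. Mit ∫a(t)dt und Anwendung von v(0) = 3, finden wir v(t) = -16·t^3 + 9·t^2 + 8·t + 3. Aus der Gleichung für die Geschwindigkeit v(t) = -16·t^3 + 9·t^2 + 8·t + 3, setzen wir t = 2 ein und erhalten v = -73.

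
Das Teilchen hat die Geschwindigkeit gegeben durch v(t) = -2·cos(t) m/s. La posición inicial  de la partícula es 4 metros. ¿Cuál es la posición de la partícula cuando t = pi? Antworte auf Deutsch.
Wir müssen unsere Gleichung für die Geschwindigkeit v(t) = -2·cos(t) 1-mal integrieren. Das Integral von der Geschwindigkeit ist die Position. Mit x(0) = 4 erhalten wir x(t) = 4 - 2·sin(t). Wir haben die Position x(t) = 4 - 2·sin(t). Durch Einsetzen von t = pi: x(pi) = 4.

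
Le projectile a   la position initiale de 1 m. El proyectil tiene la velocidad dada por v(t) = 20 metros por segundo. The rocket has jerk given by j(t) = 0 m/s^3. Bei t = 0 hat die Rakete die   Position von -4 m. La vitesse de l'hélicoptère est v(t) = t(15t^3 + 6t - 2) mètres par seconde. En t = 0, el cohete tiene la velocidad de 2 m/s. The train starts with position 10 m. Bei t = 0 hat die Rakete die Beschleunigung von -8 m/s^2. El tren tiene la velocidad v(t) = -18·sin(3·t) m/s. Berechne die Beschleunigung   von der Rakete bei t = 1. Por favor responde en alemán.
Wir müssen die Stammfunktion unserer Gleichung für den Ruck j(t) = 0 1-mal finden. Die Stammfunktion von dem Ruck ist die Beschleunigung. Mit a(0) = -8 erhalten wir a(t) = -8. Wir haben die Beschleunigung a(t) = -8. Durch Einsetzen von t = 1: a(1) = -8.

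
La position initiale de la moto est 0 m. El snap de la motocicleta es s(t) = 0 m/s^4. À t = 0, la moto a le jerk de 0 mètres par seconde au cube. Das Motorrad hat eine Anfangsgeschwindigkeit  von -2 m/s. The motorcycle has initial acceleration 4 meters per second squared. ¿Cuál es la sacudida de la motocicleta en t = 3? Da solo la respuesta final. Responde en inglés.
The jerk at t = 3 is j = 0.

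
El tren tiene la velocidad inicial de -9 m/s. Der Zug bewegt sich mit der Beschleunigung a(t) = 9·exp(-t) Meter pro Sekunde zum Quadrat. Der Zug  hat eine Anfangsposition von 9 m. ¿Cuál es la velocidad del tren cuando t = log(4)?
Necesitamos integrar nuestra ecuación de la aceleración a(t) = 9·exp(-t) 1 vez. Integrando la aceleración y usando la condición inicial v(0) = -9, obtenemos v(t) = -9·exp(-t). Usando v(t) = -9·exp(-t) y sustituyendo t = log(4), encontramos v = -9/4.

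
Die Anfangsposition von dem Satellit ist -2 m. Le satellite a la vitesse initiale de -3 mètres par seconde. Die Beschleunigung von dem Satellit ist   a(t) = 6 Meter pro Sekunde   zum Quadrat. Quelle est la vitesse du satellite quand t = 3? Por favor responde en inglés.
To solve this, we need to take 1 antiderivative of our acceleration equation a(t) = 6. Integrating acceleration and using the initial condition v(0) = -3, we get v(t) = 6·t - 3. We have velocity v(t) = 6·t - 3. Substituting t = 3: v(3) = 15.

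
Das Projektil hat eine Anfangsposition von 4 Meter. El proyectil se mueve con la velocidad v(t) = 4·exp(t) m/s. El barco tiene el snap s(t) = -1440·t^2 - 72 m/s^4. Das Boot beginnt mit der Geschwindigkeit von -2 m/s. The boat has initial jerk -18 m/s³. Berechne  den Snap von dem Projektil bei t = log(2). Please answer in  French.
Pour résoudre ceci, nous devons prendre 3 dérivées de notre équation de la vitesse v(t) = 4·exp(t). La dérivée de la vitesse donne l'accélération: a(t) = 4·exp(t). La dérivée de l'accélération donne le jerk: j(t) = 4·exp(t). En prenant d/dt de j(t), nous trouvons s(t) = 4·exp(t). En utilisant s(t) = 4·exp(t) et en substituant t = log(2), nous trouvons s = 8.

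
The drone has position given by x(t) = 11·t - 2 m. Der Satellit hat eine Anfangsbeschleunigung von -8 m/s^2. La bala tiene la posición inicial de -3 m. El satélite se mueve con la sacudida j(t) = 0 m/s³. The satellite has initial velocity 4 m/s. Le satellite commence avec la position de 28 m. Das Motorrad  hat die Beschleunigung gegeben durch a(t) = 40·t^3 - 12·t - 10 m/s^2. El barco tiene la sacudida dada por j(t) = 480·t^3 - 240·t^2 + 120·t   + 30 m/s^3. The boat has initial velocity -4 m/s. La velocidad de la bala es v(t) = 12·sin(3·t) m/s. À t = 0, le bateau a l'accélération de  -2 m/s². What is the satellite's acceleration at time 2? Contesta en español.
Para resolver esto, necesitamos tomar 1 antiderivada de nuestra ecuación de la sacudida j(t) = 0. Integrando la sacudida y usando la condición inicial a(0) = -8, obtenemos a(t) = -8. Tenemos la aceleración a(t) = -8. Sustituyendo t = 2: a(2) = -8.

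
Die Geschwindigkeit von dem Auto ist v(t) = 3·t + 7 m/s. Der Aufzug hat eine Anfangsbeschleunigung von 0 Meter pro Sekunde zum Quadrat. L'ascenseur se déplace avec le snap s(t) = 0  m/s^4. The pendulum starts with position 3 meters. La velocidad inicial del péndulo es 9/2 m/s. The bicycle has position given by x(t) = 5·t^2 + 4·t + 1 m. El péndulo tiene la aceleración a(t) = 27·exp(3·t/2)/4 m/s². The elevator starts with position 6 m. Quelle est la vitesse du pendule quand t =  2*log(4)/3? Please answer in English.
To find the answer, we compute 1 antiderivative of a(t) = 27·exp(3·t/2)/4. Finding the integral of a(t) and using v(0) = 9/2: v(t) = 9·exp(3·t/2)/2. From the given velocity equation v(t) = 9·exp(3·t/2)/2, we substitute t = 2*log(4)/3 to get v = 18.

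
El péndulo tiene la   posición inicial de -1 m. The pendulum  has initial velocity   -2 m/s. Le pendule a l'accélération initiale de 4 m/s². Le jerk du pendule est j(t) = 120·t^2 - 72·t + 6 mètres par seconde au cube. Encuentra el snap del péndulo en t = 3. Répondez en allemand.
Wir müssen unsere Gleichung für den Ruck j(t) = 120·t^2 - 72·t + 6 1-mal ableiten. Mit d/dt von j(t) finden wir s(t) = 240·t - 72. Mit s(t) = 240·t - 72 und Einsetzen von t = 3, finden wir s = 648.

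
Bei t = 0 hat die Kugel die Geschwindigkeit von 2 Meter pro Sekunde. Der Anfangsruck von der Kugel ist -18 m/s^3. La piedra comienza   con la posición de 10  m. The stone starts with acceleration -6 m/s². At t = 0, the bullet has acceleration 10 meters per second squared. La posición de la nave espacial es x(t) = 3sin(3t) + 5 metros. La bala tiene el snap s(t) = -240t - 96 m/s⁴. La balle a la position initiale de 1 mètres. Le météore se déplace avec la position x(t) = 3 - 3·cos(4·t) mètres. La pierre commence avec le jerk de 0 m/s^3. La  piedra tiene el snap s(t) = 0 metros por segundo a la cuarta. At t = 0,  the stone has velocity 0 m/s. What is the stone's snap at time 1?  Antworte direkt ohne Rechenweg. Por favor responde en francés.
Le snap à t = 1 est s = 0.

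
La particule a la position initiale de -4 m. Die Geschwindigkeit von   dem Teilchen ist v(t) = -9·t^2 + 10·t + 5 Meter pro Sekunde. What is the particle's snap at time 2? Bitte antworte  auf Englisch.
To solve this, we need to take 3 derivatives of our velocity equation v(t) = -9·t^2 + 10·t + 5. Differentiating velocity, we get acceleration: a(t) = 10 - 18·t. Differentiating acceleration, we get jerk: j(t) = -18. Taking d/dt of j(t), we find s(t) = 0. Using s(t) = 0 and substituting t = 2, we find s = 0.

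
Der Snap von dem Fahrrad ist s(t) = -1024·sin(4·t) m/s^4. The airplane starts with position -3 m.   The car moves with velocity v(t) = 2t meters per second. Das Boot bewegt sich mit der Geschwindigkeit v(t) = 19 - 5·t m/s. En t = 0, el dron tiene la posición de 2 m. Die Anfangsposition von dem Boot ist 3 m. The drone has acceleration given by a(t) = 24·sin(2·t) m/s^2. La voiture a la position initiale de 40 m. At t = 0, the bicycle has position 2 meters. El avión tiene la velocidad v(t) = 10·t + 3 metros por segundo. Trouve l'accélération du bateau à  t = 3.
Pour résoudre ceci, nous devons prendre 1 dérivée de notre équation de la vitesse v(t) = 19 - 5·t. En dérivant la vitesse, nous obtenons l'accélération: a(t) = -5. En utilisant a(t) = -5 et en substituant t = 3, nous trouvons a = -5.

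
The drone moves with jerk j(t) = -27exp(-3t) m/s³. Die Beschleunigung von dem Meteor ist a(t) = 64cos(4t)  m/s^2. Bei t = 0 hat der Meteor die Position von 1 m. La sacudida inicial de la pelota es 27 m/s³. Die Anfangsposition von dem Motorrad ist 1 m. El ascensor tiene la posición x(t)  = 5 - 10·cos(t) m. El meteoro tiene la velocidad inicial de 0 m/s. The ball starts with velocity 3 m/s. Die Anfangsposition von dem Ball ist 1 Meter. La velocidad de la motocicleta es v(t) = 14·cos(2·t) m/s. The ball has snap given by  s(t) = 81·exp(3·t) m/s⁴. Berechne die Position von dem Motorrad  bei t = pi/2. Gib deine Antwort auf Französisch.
Nous devons trouver la primitive de notre équation de la vitesse v(t) = 14·cos(2·t) 1 fois. En prenant ∫v(t)dt et en appliquant x(0) = 1, nous trouvons x(t) = 7·sin(2·t) + 1. En utilisant x(t) = 7·sin(2·t) + 1 et en substituant t = pi/2, nous trouvons x = 1.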